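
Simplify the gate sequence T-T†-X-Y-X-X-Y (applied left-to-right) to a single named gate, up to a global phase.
X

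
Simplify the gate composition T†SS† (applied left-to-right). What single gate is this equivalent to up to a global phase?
T†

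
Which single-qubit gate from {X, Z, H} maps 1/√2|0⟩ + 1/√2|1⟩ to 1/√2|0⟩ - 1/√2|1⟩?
Z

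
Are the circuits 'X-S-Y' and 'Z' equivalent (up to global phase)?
No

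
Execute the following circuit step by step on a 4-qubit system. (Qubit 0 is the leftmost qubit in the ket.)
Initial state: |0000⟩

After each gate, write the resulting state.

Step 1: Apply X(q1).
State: |0100⟩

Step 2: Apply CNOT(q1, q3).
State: |0101⟩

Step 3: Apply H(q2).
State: 1/√2|0101⟩ + 1/√2|0111⟩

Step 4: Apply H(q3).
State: 1/2|0100⟩ - 1/2|0101⟩ + 1/2|0110⟩ - 1/2|0111⟩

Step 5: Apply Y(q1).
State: -(1/2)i|0000⟩ + (1/2)i|0001⟩ - (1/2)i|0010⟩ + (1/2)i|0011⟩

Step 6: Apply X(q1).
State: -(1/2)i|0100⟩ + (1/2)i|0101⟩ - (1/2)i|0110⟩ + (1/2)i|0111⟩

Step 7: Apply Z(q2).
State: -(1/2)i|0100⟩ + (1/2)i|0101⟩ + (1/2)i|0110⟩ - (1/2)i|0111⟩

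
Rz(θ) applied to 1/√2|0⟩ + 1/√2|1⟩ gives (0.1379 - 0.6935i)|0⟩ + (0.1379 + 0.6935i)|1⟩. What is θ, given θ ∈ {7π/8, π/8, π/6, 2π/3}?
7π/8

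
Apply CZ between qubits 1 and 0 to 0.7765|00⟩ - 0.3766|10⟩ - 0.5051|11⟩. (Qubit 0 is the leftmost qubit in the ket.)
0.7765|00⟩ - 0.3766|10⟩ + 0.5051|11⟩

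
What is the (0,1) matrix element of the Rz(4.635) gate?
0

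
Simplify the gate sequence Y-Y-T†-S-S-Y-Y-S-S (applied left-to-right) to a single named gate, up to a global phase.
T†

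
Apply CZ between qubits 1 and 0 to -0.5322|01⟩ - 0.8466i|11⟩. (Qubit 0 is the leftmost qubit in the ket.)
-0.5322|01⟩ + 0.8466i|11⟩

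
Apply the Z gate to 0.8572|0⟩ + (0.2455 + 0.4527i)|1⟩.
0.8572|0⟩ + (-0.2455 - 0.4527i)|1⟩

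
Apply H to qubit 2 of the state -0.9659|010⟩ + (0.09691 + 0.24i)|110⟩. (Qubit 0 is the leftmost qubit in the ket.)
-0.683|010⟩ - 0.683|011⟩ + (0.06853 + 0.1697i)|110⟩ + (0.06853 + 0.1697i)|111⟩

H on qubit 2 mixes each pair of kets that differ only in qubit 2: amplitudes (a, b) of (|…0…⟩, |…1…⟩) become ((a + b)/√2, (a − b)/√2). Kets absent from the input have amplitude 0.
(|010⟩, |011⟩): (a, b) = (-0.9659, 0) → (-0.683, -0.683)
(|110⟩, |111⟩): (a, b) = ((0.09691 + 0.24i), 0) → ((0.06853 + 0.1697i), (0.06853 + 0.1697i))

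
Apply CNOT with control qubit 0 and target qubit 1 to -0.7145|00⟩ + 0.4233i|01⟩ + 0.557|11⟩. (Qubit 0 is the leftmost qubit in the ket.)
-0.7145|00⟩ + 0.4233i|01⟩ + 0.557|10⟩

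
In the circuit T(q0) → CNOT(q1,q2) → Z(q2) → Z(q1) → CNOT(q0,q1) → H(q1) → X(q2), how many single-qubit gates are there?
5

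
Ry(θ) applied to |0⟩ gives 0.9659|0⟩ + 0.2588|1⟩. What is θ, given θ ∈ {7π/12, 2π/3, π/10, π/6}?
π/6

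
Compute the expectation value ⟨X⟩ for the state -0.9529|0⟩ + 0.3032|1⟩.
-0.5778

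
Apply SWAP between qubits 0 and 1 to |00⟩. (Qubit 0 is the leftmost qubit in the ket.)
|00⟩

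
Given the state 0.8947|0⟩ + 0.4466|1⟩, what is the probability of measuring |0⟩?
0.8005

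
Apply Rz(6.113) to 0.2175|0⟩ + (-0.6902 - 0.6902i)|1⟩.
(-0.2167 - 0.01849i)|0⟩ + (0.7464 + 0.629i)|1⟩

Rz(6.113) = [[e^(−iθ/2), 0], [0, e^(iθ/2)]] with e^(±iθ/2) = cos(θ/2) ± i·sin(θ/2); θ = 6.113, cos(θ/2) ≈ -0.996382, sin(θ/2) ≈ 0.08499.
With a = amp(|0⟩) = 0.2175 and b = amp(|1⟩) = (-0.6902 - 0.6902i):
new amp(|0⟩) = (-0.996382 - 0.08499i)·a = (-0.2167 - 0.01849i)
new amp(|1⟩) = (-0.996382 + 0.08499i)·b = (0.7464 + 0.629i)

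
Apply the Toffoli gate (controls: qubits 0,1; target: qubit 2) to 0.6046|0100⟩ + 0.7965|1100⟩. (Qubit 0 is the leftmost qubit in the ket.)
0.6046|0100⟩ + 0.7965|1110⟩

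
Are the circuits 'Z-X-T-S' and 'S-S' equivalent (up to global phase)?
No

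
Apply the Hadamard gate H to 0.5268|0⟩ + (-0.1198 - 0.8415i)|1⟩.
(0.2878 - 0.595i)|0⟩ + (0.4572 + 0.595i)|1⟩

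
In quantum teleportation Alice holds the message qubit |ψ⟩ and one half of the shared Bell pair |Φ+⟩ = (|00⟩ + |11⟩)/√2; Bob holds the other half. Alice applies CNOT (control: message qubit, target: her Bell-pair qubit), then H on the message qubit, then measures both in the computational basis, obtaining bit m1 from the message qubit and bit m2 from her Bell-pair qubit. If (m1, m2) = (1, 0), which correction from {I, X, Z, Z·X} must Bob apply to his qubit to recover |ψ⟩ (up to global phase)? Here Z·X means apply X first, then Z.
Z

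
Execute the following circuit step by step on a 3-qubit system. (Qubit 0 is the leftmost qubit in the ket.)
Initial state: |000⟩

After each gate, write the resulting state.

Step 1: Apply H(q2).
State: 1/√2|000⟩ + 1/√2|001⟩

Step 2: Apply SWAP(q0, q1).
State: 1/√2|000⟩ + 1/√2|001⟩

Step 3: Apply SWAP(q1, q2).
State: 1/√2|000⟩ + 1/√2|010⟩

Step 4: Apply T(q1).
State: 1/√2|000⟩ + (1/2 + (1/2)i)|010⟩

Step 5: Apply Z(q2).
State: 1/√2|000⟩ + (1/2 + (1/2)i)|010⟩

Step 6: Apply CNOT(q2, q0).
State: 1/√2|000⟩ + (1/2 + (1/2)i)|010⟩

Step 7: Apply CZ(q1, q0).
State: 1/√2|000⟩ + (1/2 + (1/2)i)|010⟩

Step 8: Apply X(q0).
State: 1/√2|100⟩ + (1/2 + (1/2)i)|110⟩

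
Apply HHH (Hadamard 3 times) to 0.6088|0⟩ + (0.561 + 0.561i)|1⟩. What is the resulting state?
(0.8272 + 0.3967i)|0⟩ + (0.0338 - 0.3967i)|1⟩

H² = I, so H^3 = H: a single Hadamard. With (a, b) = (0.6088, (0.561 + 0.561i)), H gives ((a + b)/√2, (a − b)/√2) = ((0.8272 + 0.3967i), (0.0338 - 0.3967i)).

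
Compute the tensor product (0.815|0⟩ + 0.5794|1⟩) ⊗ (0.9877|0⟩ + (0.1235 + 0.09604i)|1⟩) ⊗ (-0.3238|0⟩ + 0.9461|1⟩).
-0.2607|000⟩ + 0.7616|001⟩ + (-0.03259 - 0.02534i)|010⟩ + (0.09523 + 0.07405i)|011⟩ - 0.1853|100⟩ + 0.5414|101⟩ + (-0.02317 - 0.01802i)|110⟩ + (0.0677 + 0.05265i)|111⟩

amp(|b₁b₂…⟩) = product of the factor amplitudes for bits b₁, b₂, …; only kets whose every factor amplitude is nonzero survive.
|000⟩: (0.815)(0.9877)(-0.3238) = -0.2607
|001⟩: (0.815)(0.9877)(0.9461) = 0.7616
|010⟩: (0.815)(0.1235 + 0.09604i)(-0.3238) = (-0.03259 - 0.02534i)
|011⟩: (0.815)(0.1235 + 0.09604i)(0.9461) = (0.09523 + 0.07405i)
|100⟩: (0.5794)(0.9877)(-0.3238) = -0.1853
|101⟩: (0.5794)(0.9877)(0.9461) = 0.5414
|110⟩: (0.5794)(0.1235 + 0.09604i)(-0.3238) = (-0.02317 - 0.01802i)
|111⟩: (0.5794)(0.1235 + 0.09604i)(0.9461) = (0.0677 + 0.05265i)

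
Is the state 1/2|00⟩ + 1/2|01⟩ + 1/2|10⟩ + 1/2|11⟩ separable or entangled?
Separable

Writing the state as a|00⟩ + b|01⟩ + c|10⟩ + d|11⟩, it is a product state iff ad − bc = 0.
Here (a, b, c, d) = (1/2, 1/2, 1/2, 1/2): ad − bc = (1/2)(1/2) − (1/2)(1/2) = 0, so the state is separable.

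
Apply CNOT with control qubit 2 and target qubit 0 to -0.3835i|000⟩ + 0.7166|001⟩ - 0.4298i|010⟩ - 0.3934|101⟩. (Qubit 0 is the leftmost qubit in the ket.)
-0.3835i|000⟩ - 0.3934|001⟩ - 0.4298i|010⟩ + 0.7166|101⟩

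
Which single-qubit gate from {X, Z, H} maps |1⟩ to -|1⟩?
Z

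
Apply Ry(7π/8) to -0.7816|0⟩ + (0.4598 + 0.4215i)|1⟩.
(-0.6034 - 0.4134i)|0⟩ + (-0.6769 + 0.08223i)|1⟩

Ry(7π/8) = [[cos(θ/2), −sin(θ/2)], [sin(θ/2), cos(θ/2)]]; θ = 7π/8, cos(θ/2) ≈ 0.19509, sin(θ/2) ≈ 0.980785.
With a = amp(|0⟩) = -0.7816 and b = amp(|1⟩) = (0.4598 + 0.4215i):
new amp(|0⟩) = (0.19509)·a + (-0.980785)·b = (-0.6034 - 0.4134i)
new amp(|1⟩) = (0.980785)·a + (0.19509)·b = (-0.6769 + 0.08223i)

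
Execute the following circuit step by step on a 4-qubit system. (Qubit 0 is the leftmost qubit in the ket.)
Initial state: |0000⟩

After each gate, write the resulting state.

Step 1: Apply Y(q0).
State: i|1000⟩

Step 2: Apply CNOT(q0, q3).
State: i|1001⟩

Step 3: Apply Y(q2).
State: -|1011⟩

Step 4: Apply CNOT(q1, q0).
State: -|1011⟩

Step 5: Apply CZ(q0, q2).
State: |1011⟩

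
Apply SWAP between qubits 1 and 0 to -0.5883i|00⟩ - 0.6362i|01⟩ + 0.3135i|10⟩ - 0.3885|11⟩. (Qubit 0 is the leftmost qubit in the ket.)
-0.5883i|00⟩ + 0.3135i|01⟩ - 0.6362i|10⟩ - 0.3885|11⟩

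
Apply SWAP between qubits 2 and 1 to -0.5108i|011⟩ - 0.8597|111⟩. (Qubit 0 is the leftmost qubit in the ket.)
-0.5108i|011⟩ - 0.8597|111⟩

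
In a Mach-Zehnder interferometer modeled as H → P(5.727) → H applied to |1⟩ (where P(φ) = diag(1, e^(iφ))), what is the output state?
(0.07536 + 0.264i)|0⟩ + (0.9246 - 0.264i)|1⟩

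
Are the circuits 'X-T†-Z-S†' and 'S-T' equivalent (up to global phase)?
No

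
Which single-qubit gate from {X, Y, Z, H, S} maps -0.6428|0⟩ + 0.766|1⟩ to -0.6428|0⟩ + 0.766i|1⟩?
S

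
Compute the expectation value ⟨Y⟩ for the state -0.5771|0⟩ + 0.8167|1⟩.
0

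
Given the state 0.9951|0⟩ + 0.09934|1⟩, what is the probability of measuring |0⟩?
0.9902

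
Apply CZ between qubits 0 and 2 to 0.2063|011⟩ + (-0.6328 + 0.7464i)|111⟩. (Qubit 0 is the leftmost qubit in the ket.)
0.2063|011⟩ + (0.6328 - 0.7464i)|111⟩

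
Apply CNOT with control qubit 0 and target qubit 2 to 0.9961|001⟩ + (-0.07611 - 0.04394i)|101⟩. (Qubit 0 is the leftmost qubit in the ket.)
0.9961|001⟩ + (-0.07611 - 0.04394i)|100⟩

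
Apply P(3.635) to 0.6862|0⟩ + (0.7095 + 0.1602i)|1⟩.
0.6862|0⟩ + (-0.549 - 0.4771i)|1⟩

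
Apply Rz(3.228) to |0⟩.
(-0.04319 - 0.9991i)|0⟩

Rz(3.228) = [[e^(−iθ/2), 0], [0, e^(iθ/2)]] with e^(±iθ/2) = cos(θ/2) ± i·sin(θ/2); θ = 3.228, cos(θ/2) ≈ -0.0431902, sin(θ/2) ≈ 0.999067.
With a = amp(|0⟩) = 1 and b = amp(|1⟩) = 0:
new amp(|0⟩) = (-0.0431902 - 0.999067i)·a = (-0.04319 - 0.9991i)
new amp(|1⟩) = (-0.0431902 + 0.999067i)·b = 0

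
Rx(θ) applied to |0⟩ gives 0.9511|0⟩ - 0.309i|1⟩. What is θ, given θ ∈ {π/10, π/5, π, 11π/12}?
π/5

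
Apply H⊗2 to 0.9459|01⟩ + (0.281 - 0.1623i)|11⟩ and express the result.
(0.6135 - 0.08115i)|00⟩ + (-0.6135 + 0.08115i)|01⟩ + (0.3325 + 0.08115i)|10⟩ + (-0.3325 - 0.08115i)|11⟩

H⊗2 gives amp(|y⟩) = (1/2) Σ_x (−1)^(x·y) amp(|x⟩), where x·y is the number of positions in which both x and y have a 1.
|00⟩: (0.9459 + (0.281 - 0.1623i))/2 = (0.6135 - 0.08115i)
|01⟩: (-0.9459 - (0.281 - 0.1623i))/2 = (-0.6135 + 0.08115i)
|10⟩: (0.9459 - (0.281 - 0.1623i))/2 = (0.3325 + 0.08115i)
|11⟩: (-0.9459 + (0.281 - 0.1623i))/2 = (-0.3325 - 0.08115i)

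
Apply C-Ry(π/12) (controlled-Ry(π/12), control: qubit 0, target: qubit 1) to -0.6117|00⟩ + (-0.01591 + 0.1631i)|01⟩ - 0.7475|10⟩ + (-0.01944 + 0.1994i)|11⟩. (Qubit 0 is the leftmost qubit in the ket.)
-0.6117|00⟩ + (-0.01591 + 0.1631i)|01⟩ + (-0.7386 - 0.02603i)|10⟩ + (-0.1168 + 0.1977i)|11⟩

C-Ry(π/12) leaves the control-|0⟩ kets |00⟩, |01⟩ unchanged and applies Ry(π/12) to qubit 1 on the control-|1⟩ pair (|10⟩, |11⟩).
Ry(π/12) = [[cos(θ/2), −sin(θ/2)], [sin(θ/2), cos(θ/2)]]; θ = π/12, cos(θ/2) ≈ 0.991445, sin(θ/2) ≈ 0.130526.
With a = amp(|10⟩) = -0.7475 and b = amp(|11⟩) = (-0.01944 + 0.1994i):
new amp(|10⟩) = (0.991445)·a + (-0.130526)·b = (-0.7386 - 0.02603i)
new amp(|11⟩) = (0.130526)·a + (0.991445)·b = (-0.1168 + 0.1977i)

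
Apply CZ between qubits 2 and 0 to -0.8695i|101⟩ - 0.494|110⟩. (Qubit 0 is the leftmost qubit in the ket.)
0.8695i|101⟩ - 0.494|110⟩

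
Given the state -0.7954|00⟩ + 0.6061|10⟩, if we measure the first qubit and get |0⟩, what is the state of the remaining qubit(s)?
-|0⟩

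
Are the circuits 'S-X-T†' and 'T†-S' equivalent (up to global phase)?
No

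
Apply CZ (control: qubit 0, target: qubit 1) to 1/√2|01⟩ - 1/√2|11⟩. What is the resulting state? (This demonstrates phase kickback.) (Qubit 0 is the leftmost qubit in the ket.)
1/√2|01⟩ + 1/√2|11⟩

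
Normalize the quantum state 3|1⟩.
|1⟩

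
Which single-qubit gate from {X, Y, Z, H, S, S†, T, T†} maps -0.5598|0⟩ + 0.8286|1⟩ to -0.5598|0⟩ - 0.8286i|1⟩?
S†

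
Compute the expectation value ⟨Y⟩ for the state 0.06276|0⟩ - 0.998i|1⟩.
-0.1253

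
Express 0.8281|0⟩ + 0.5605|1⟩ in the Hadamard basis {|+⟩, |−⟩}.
0.9819|+⟩ + 0.1892|−⟩

With |ψ⟩ = α|0⟩ + β|1⟩, the Hadamard-basis coefficients are ⟨+|ψ⟩ = (α + β)/√2 and ⟨−|ψ⟩ = (α − β)/√2.
Here α = 0.8281, β = 0.5605: (α + β)/√2 = 0.9819, (α − β)/√2 = 0.1892.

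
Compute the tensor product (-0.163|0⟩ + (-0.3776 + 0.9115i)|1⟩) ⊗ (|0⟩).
-0.163|00⟩ + (-0.3776 + 0.9115i)|10⟩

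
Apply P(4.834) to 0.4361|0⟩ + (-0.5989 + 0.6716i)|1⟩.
0.4361|0⟩ + (0.594 + 0.6759i)|1⟩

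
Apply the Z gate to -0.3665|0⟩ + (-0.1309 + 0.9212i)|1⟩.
-0.3665|0⟩ + (0.1309 - 0.9212i)|1⟩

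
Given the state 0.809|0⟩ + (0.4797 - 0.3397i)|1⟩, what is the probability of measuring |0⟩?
0.6545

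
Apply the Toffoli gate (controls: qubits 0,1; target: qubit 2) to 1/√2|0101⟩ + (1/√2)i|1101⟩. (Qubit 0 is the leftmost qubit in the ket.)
1/√2|0101⟩ + (1/√2)i|1111⟩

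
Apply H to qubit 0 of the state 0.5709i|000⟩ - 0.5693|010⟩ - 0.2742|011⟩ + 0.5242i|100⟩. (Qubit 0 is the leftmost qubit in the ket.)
0.7744i|000⟩ - 0.4026|010⟩ - 0.1939|011⟩ + 0.03302i|100⟩ - 0.4026|110⟩ - 0.1939|111⟩

H on qubit 0 mixes each pair of kets that differ only in qubit 0: amplitudes (a, b) of (|…0…⟩, |…1…⟩) become ((a + b)/√2, (a − b)/√2). Kets absent from the input have amplitude 0.
(|000⟩, |100⟩): (a, b) = (0.5709i, 0.5242i) → (0.7744i, 0.03302i)
(|010⟩, |110⟩): (a, b) = (-0.5693, 0) → (-0.4026, -0.4026)
(|011⟩, |111⟩): (a, b) = (-0.2742, 0) → (-0.1939, -0.1939)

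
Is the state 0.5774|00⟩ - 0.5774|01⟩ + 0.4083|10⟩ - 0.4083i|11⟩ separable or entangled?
Entangled

Writing the state as a|00⟩ + b|01⟩ + c|10⟩ + d|11⟩, it is a product state iff ad − bc = 0.
Here (a, b, c, d) = (0.5774, -0.5774, 0.4083, -0.4083i): ad − bc = (0.5774)(-0.4083i) − (-0.5774)(0.4083) = (0.2358 - 0.2358i) ≠ 0, so the state is entangled.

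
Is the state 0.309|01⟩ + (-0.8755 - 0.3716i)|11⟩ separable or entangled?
Separable

Writing the state as a|00⟩ + b|01⟩ + c|10⟩ + d|11⟩, it is a product state iff ad − bc = 0.
Here (a, b, c, d) = (0, 0.309, 0, (-0.8755 - 0.3716i)): ad − bc = (0)(-0.8755 - 0.3716i) − (0.309)(0) = 0, so the state is separable.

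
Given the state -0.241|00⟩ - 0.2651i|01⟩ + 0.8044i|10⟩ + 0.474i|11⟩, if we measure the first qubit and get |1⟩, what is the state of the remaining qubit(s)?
0.8615i|0⟩ + 0.5077i|1⟩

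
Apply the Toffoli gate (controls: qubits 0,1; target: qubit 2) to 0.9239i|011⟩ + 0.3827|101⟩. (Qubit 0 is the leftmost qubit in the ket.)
0.9239i|011⟩ + 0.3827|101⟩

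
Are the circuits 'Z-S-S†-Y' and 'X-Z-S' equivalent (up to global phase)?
No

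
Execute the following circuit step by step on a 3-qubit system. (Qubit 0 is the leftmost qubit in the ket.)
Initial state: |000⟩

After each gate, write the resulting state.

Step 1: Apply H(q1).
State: 1/√2|000⟩ + 1/√2|010⟩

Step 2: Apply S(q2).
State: 1/√2|000⟩ + 1/√2|010⟩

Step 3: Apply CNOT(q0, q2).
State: 1/√2|000⟩ + 1/√2|010⟩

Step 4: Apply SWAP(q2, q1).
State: 1/√2|000⟩ + 1/√2|001⟩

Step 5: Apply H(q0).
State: 1/2|000⟩ + 1/2|001⟩ + 1/2|100⟩ + 1/2|101⟩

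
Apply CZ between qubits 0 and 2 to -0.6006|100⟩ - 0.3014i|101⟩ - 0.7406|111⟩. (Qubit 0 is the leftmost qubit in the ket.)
-0.6006|100⟩ + 0.3014i|101⟩ + 0.7406|111⟩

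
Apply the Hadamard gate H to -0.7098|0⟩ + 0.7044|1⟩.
-0.003818|0⟩ - |1⟩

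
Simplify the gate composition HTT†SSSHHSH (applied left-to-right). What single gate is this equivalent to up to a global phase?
I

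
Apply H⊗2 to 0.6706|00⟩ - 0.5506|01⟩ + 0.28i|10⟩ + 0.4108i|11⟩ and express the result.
(0.06 + 0.3454i)|00⟩ + (0.6106 - 0.0654i)|01⟩ + (0.06 - 0.3454i)|10⟩ + (0.6106 + 0.0654i)|11⟩

H⊗2 gives amp(|y⟩) = (1/2) Σ_x (−1)^(x·y) amp(|x⟩), where x·y is the number of positions in which both x and y have a 1.
|00⟩: (0.6706 - 0.5506 + 0.28i + 0.4108i)/2 = (0.06 + 0.3454i)
|01⟩: (0.6706 + 0.5506 + 0.28i - 0.4108i)/2 = (0.6106 - 0.0654i)
|10⟩: (0.6706 - 0.5506 - 0.28i - 0.4108i)/2 = (0.06 - 0.3454i)
|11⟩: (0.6706 + 0.5506 - 0.28i + 0.4108i)/2 = (0.6106 + 0.0654i)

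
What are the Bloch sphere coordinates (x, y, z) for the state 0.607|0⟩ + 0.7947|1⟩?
(0.9648, 0, -0.2631)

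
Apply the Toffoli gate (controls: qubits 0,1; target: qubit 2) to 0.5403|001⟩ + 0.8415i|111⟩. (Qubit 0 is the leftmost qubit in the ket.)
0.5403|001⟩ + 0.8415i|110⟩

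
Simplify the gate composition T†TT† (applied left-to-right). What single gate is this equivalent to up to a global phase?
T†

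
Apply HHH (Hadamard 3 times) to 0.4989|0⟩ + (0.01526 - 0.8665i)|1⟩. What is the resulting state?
(0.3636 - 0.6127i)|0⟩ + (0.342 + 0.6127i)|1⟩

H² = I, so H^3 = H: a single Hadamard. With (a, b) = (0.4989, (0.01526 - 0.8665i)), H gives ((a + b)/√2, (a − b)/√2) = ((0.3636 - 0.6127i), (0.342 + 0.6127i)).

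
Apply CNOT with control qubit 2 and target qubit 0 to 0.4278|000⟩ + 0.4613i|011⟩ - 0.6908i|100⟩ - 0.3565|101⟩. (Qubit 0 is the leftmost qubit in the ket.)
0.4278|000⟩ - 0.3565|001⟩ - 0.6908i|100⟩ + 0.4613i|111⟩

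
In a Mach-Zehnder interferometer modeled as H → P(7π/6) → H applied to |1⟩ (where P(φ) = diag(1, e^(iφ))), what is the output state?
(0.933 + 0.25i)|0⟩ + (0.06699 - 0.25i)|1⟩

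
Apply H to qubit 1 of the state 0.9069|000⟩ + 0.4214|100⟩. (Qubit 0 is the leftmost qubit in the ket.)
0.6413|000⟩ + 0.6413|010⟩ + 0.298|100⟩ + 0.298|110⟩

H on qubit 1 mixes each pair of kets that differ only in qubit 1: amplitudes (a, b) of (|…0…⟩, |…1…⟩) become ((a + b)/√2, (a − b)/√2). Kets absent from the input have amplitude 0.
(|000⟩, |010⟩): (a, b) = (0.9069, 0) → (0.6413, 0.6413)
(|100⟩, |110⟩): (a, b) = (0.4214, 0) → (0.298, 0.298)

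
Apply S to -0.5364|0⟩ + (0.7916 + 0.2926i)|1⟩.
-0.5364|0⟩ + (-0.2926 + 0.7916i)|1⟩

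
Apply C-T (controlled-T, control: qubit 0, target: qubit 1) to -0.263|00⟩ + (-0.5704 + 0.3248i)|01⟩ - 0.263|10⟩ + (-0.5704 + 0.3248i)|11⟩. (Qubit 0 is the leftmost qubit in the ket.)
-0.263|00⟩ + (-0.5704 + 0.3248i)|01⟩ - 0.263|10⟩ + (-0.633 - 0.1737i)|11⟩

C-T leaves the control-|0⟩ kets |00⟩, |01⟩ unchanged and applies T to qubit 1 on the control-|1⟩ pair (|10⟩, |11⟩).
T = [[1, 0], [0, (1/√2 + (1/√2)i)]].
With a = amp(|10⟩) = -0.263 and b = amp(|11⟩) = (-0.5704 + 0.3248i):
new amp(|10⟩) = (1)·a = -0.263
new amp(|11⟩) = (1/√2 + (1/√2)i)·b = (-0.633 - 0.1737i)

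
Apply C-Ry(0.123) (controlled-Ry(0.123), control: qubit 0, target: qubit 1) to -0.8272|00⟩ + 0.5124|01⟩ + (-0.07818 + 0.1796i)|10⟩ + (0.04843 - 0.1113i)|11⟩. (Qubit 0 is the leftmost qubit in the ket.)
-0.8272|00⟩ + 0.5124|01⟩ + (-0.08101 + 0.1861i)|10⟩ + (0.04353 - 0.1001i)|11⟩

C-Ry(0.123) leaves the control-|0⟩ kets |00⟩, |01⟩ unchanged and applies Ry(0.123) to qubit 1 on the control-|1⟩ pair (|10⟩, |11⟩).
Ry(0.123) = [[cos(θ/2), −sin(θ/2)], [sin(θ/2), cos(θ/2)]]; θ = 0.123, cos(θ/2) ≈ 0.998109, sin(θ/2) ≈ 0.0614612.
With a = amp(|10⟩) = (-0.07818 + 0.1796i) and b = amp(|11⟩) = (0.04843 - 0.1113i):
new amp(|10⟩) = (0.998109)·a + (-0.0614612)·b = (-0.08101 + 0.1861i)
new amp(|11⟩) = (0.0614612)·a + (0.998109)·b = (0.04353 - 0.1001i)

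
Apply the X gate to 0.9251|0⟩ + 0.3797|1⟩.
0.3797|0⟩ + 0.9251|1⟩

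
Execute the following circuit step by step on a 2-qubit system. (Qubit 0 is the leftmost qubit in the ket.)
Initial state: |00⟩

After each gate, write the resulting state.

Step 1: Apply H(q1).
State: 1/√2|00⟩ + 1/√2|01⟩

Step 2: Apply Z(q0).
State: 1/√2|00⟩ + 1/√2|01⟩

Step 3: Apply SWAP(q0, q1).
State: 1/√2|00⟩ + 1/√2|10⟩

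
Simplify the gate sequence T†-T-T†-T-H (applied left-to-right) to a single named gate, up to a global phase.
H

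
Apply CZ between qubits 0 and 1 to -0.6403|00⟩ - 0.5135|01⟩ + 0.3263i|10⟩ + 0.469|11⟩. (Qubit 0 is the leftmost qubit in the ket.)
-0.6403|00⟩ - 0.5135|01⟩ + 0.3263i|10⟩ - 0.469|11⟩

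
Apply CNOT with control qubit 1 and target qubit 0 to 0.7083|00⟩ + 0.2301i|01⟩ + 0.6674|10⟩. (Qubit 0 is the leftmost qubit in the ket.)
0.7083|00⟩ + 0.6674|10⟩ + 0.2301i|11⟩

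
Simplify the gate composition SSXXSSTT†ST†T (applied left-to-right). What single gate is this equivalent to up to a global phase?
S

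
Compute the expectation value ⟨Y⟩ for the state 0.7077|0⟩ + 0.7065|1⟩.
0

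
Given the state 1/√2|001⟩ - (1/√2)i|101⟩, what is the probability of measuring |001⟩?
1/2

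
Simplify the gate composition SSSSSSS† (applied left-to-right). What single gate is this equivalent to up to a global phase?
S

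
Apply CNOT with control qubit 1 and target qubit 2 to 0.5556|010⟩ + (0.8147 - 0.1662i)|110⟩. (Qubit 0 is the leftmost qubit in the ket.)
0.5556|011⟩ + (0.8147 - 0.1662i)|111⟩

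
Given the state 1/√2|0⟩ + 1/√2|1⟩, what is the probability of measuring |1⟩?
1/2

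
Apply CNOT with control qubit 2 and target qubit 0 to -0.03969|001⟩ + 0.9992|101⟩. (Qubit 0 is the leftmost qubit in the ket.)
0.9992|001⟩ - 0.03969|101⟩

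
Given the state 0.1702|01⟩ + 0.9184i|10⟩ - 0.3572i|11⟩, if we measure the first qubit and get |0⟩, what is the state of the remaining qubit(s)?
|1⟩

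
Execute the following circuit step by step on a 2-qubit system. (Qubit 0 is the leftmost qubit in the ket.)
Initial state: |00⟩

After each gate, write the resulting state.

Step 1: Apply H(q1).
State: 1/√2|00⟩ + 1/√2|01⟩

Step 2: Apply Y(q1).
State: -(1/√2)i|00⟩ + (1/√2)i|01⟩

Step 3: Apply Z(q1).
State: -(1/√2)i|00⟩ - (1/√2)i|01⟩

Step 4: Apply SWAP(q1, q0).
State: -(1/√2)i|00⟩ - (1/√2)i|10⟩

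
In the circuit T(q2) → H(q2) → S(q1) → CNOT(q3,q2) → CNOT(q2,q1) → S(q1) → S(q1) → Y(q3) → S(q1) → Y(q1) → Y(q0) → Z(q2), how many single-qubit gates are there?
10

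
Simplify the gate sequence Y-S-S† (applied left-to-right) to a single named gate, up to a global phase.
Y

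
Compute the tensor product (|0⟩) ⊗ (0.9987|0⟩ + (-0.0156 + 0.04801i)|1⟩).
0.9987|00⟩ + (-0.0156 + 0.04801i)|01⟩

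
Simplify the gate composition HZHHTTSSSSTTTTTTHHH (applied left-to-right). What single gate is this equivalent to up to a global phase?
X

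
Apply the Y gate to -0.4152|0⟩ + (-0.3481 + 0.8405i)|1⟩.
(0.8405 + 0.3481i)|0⟩ - 0.4152i|1⟩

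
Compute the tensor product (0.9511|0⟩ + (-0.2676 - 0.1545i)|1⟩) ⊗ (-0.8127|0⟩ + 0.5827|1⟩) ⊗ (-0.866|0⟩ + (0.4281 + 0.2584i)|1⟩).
0.6694|000⟩ + (-0.3309 - 0.1997i)|001⟩ - 0.4799|010⟩ + (0.2373 + 0.1432i)|011⟩ + (-0.1883 - 0.1087i)|100⟩ + (0.06066 + 0.1099i)|101⟩ + (0.135 + 0.07796i)|110⟩ + (-0.04349 - 0.07883i)|111⟩

amp(|b₁b₂…⟩) = product of the factor amplitudes for bits b₁, b₂, …; only kets whose every factor amplitude is nonzero survive.
|000⟩: (0.9511)(-0.8127)(-0.866) = 0.6694
|001⟩: (0.9511)(-0.8127)(0.4281 + 0.2584i) = (-0.3309 - 0.1997i)
|010⟩: (0.9511)(0.5827)(-0.866) = -0.4799
|011⟩: (0.9511)(0.5827)(0.4281 + 0.2584i) = (0.2373 + 0.1432i)
|100⟩: (-0.2676 - 0.1545i)(-0.8127)(-0.866) = (-0.1883 - 0.1087i)
|101⟩: (-0.2676 - 0.1545i)(-0.8127)(0.4281 + 0.2584i) = (0.06066 + 0.1099i)
|110⟩: (-0.2676 - 0.1545i)(0.5827)(-0.866) = (0.135 + 0.07796i)
|111⟩: (-0.2676 - 0.1545i)(0.5827)(0.4281 + 0.2584i) = (-0.04349 - 0.07883i)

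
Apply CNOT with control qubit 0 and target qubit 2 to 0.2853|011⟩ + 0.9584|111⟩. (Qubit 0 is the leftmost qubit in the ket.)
0.2853|011⟩ + 0.9584|110⟩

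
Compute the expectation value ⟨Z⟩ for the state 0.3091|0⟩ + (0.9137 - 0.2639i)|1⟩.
-0.8089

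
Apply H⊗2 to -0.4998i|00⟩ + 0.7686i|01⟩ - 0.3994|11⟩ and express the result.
(-0.1997 + 0.1344i)|00⟩ + (0.1997 - 0.6342i)|01⟩ + (0.1997 + 0.1344i)|10⟩ + (-0.1997 - 0.6342i)|11⟩

H⊗2 gives amp(|y⟩) = (1/2) Σ_x (−1)^(x·y) amp(|x⟩), where x·y is the number of positions in which both x and y have a 1.
|00⟩: (-0.4998i + 0.7686i - 0.3994)/2 = (-0.1997 + 0.1344i)
|01⟩: (-0.4998i - 0.7686i + 0.3994)/2 = (0.1997 - 0.6342i)
|10⟩: (-0.4998i + 0.7686i + 0.3994)/2 = (0.1997 + 0.1344i)
|11⟩: (-0.4998i - 0.7686i - 0.3994)/2 = (-0.1997 - 0.6342i)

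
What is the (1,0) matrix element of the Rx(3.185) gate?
-0.9998i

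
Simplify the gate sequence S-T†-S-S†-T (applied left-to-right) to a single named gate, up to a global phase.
S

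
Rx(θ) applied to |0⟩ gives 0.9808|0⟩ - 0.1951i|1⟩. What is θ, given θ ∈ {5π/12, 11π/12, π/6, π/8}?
π/8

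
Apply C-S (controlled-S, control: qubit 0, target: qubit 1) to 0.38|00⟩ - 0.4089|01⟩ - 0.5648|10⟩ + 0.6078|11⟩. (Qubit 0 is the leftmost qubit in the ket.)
0.38|00⟩ - 0.4089|01⟩ - 0.5648|10⟩ + 0.6078i|11⟩

C-S leaves the control-|0⟩ kets |00⟩, |01⟩ unchanged and applies S to qubit 1 on the control-|1⟩ pair (|10⟩, |11⟩).
S = [[1, 0], [0, i]].
With a = amp(|10⟩) = -0.5648 and b = amp(|11⟩) = 0.6078:
new amp(|10⟩) = (1)·a = -0.5648
new amp(|11⟩) = (i)·b = 0.6078i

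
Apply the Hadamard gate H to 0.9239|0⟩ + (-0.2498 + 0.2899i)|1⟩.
(0.4767 + 0.205i)|0⟩ + (0.8299 - 0.205i)|1⟩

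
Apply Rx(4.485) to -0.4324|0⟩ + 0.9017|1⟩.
(0.2691 - 0.7058i)|0⟩ + (-0.5611 + 0.3385i)|1⟩

Rx(4.485) = [[cos(θ/2), −i·sin(θ/2)], [−i·sin(θ/2), cos(θ/2)]]; θ = 4.485, cos(θ/2) ≈ -0.62232, sin(θ/2) ≈ 0.782763.
With a = amp(|0⟩) = -0.4324 and b = amp(|1⟩) = 0.9017:
new amp(|0⟩) = (-0.62232)·a + (-0.782763i)·b = (0.2691 - 0.7058i)
new amp(|1⟩) = (-0.782763i)·a + (-0.62232)·b = (-0.5611 + 0.3385i)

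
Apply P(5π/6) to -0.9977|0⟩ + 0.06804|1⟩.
-0.9977|0⟩ + (-0.05892 + 0.03402i)|1⟩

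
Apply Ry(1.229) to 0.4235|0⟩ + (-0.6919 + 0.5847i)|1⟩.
(0.7449 - 0.3371i)|0⟩ + (-0.3212 + 0.4777i)|1⟩

Ry(1.229) = [[cos(θ/2), −sin(θ/2)], [sin(θ/2), cos(θ/2)]]; θ = 1.229, cos(θ/2) ≈ 0.817062, sin(θ/2) ≈ 0.57655.
With a = amp(|0⟩) = 0.4235 and b = amp(|1⟩) = (-0.6919 + 0.5847i):
new amp(|0⟩) = (0.817062)·a + (-0.57655)·b = (0.7449 - 0.3371i)
new amp(|1⟩) = (0.57655)·a + (0.817062)·b = (-0.3212 + 0.4777i)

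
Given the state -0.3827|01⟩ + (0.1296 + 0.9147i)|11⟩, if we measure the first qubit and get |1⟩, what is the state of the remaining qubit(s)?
(0.1403 + 0.9901i)|1⟩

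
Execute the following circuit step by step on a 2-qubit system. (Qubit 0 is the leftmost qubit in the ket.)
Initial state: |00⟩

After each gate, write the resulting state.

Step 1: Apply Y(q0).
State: i|10⟩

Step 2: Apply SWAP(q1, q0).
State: i|01⟩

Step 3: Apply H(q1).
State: (1/√2)i|00⟩ - (1/√2)i|01⟩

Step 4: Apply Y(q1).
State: -1/√2|00⟩ - 1/√2|01⟩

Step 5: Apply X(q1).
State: -1/√2|00⟩ - 1/√2|01⟩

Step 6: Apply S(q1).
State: -1/√2|00⟩ - (1/√2)i|01⟩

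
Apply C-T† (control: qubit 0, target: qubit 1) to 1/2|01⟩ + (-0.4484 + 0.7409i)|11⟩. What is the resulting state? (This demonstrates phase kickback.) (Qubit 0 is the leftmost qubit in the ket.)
1/2|01⟩ + (0.2068 + 0.841i)|11⟩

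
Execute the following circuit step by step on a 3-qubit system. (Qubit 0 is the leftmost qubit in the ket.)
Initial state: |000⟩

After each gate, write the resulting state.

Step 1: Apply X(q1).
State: |010⟩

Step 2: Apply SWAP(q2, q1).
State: |001⟩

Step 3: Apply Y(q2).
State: -i|000⟩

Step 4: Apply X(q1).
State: -i|010⟩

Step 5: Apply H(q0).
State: -(1/√2)i|010⟩ - (1/√2)i|110⟩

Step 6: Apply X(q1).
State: -(1/√2)i|000⟩ - (1/√2)i|100⟩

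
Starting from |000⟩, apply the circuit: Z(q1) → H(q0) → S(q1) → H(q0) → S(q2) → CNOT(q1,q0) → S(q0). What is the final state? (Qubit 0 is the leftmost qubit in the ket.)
|000⟩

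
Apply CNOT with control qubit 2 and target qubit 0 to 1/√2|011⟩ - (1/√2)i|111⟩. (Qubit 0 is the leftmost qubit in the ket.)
-(1/√2)i|011⟩ + 1/√2|111⟩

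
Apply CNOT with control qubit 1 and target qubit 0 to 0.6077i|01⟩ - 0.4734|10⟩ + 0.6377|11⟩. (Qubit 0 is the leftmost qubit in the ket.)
0.6377|01⟩ - 0.4734|10⟩ + 0.6077i|11⟩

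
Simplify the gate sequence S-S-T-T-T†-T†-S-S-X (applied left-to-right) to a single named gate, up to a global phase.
X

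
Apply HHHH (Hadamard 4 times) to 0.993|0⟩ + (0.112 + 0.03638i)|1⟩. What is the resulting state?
0.993|0⟩ + (0.112 + 0.03638i)|1⟩

H² = I, so an even number of Hadamards cancels: H^4 = I and the state is unchanged.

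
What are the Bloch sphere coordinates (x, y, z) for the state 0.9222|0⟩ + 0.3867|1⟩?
(0.7132, 0, 0.7009)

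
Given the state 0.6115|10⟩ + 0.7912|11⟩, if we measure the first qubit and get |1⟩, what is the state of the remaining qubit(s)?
0.6115|0⟩ + 0.7912|1⟩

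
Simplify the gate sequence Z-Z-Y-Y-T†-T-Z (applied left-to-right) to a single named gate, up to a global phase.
Z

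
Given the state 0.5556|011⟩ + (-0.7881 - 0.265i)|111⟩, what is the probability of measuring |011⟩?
0.3087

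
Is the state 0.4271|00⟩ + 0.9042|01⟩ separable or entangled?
Separable

Writing the state as a|00⟩ + b|01⟩ + c|10⟩ + d|11⟩, it is a product state iff ad − bc = 0.
Here (a, b, c, d) = (0.4271, 0.9042, 0, 0): ad − bc = (0.4271)(0) − (0.9042)(0) = 0, so the state is separable.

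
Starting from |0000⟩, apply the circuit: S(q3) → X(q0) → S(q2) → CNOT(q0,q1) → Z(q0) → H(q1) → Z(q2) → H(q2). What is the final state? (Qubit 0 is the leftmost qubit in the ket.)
-1/2|1000⟩ - 1/2|1010⟩ + 1/2|1100⟩ + 1/2|1110⟩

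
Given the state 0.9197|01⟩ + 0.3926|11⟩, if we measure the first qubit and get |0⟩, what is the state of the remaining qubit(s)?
|1⟩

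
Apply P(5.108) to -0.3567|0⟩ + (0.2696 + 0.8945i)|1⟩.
-0.3567|0⟩ + (0.9293 + 0.09594i)|1⟩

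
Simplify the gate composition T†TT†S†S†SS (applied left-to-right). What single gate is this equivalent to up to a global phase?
T†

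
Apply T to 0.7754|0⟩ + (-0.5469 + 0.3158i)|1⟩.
0.7754|0⟩ + (-0.61 - 0.1634i)|1⟩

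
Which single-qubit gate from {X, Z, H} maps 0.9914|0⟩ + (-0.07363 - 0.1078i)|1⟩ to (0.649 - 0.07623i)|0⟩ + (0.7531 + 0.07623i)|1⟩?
H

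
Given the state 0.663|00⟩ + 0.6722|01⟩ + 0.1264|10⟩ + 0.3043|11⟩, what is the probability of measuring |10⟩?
0.01598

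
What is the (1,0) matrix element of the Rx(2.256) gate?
-0.9036i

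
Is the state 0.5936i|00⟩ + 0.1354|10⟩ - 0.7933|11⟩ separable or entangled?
Entangled

Writing the state as a|00⟩ + b|01⟩ + c|10⟩ + d|11⟩, it is a product state iff ad − bc = 0.
Here (a, b, c, d) = (0.5936i, 0, 0.1354, -0.7933): ad − bc = (0.5936i)(-0.7933) − (0)(0.1354) = -0.4709i ≠ 0, so the state is entangled.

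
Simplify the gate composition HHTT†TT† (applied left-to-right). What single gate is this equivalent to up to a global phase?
I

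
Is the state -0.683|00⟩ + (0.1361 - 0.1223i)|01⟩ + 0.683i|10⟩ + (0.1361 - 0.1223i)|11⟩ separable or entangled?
Entangled

Writing the state as a|00⟩ + b|01⟩ + c|10⟩ + d|11⟩, it is a product state iff ad − bc = 0.
Here (a, b, c, d) = (-0.683, (0.1361 - 0.1223i), 0.683i, (0.1361 - 0.1223i)): ad − bc = (-0.683)(0.1361 - 0.1223i) − (0.1361 - 0.1223i)(0.683i) = (-0.1765 - 0.009425i) ≠ 0, so the state is entangled.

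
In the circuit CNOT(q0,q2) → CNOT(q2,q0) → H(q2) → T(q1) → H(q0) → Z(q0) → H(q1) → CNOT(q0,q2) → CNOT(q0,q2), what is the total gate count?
9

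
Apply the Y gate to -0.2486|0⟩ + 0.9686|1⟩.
-0.9686i|0⟩ - 0.2486i|1⟩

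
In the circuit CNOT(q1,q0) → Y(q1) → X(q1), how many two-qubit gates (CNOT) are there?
1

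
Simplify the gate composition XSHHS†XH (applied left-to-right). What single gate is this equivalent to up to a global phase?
H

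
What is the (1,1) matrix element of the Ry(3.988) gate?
-0.4107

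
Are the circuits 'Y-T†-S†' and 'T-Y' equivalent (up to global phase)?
No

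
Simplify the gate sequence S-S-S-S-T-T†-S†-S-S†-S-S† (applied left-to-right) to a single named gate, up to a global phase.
S†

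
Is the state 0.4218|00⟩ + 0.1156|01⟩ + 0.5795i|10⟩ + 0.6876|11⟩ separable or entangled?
Entangled

Writing the state as a|00⟩ + b|01⟩ + c|10⟩ + d|11⟩, it is a product state iff ad − bc = 0.
Here (a, b, c, d) = (0.4218, 0.1156, 0.5795i, 0.6876): ad − bc = (0.4218)(0.6876) − (0.1156)(0.5795i) = (0.29 - 0.06699i) ≠ 0, so the state is entangled.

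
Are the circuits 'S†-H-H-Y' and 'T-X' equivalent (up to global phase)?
No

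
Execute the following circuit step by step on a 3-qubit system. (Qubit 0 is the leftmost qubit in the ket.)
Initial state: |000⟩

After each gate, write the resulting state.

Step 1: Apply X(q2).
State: |001⟩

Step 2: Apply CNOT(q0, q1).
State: |001⟩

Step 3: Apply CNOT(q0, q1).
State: |001⟩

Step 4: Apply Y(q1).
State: i|011⟩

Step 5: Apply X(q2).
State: i|010⟩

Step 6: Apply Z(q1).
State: -i|010⟩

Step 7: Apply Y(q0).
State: |110⟩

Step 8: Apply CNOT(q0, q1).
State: |100⟩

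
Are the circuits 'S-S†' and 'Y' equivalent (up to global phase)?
No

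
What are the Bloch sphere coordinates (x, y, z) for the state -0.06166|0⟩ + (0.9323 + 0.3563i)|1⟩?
(-0.115, -0.04394, -0.9923)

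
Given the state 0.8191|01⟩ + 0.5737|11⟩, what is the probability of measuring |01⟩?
0.6709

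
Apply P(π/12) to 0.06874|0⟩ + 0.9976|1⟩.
0.06874|0⟩ + (0.9636 + 0.2582i)|1⟩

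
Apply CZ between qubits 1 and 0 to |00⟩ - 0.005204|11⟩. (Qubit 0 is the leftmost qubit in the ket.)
|00⟩ + 0.005204|11⟩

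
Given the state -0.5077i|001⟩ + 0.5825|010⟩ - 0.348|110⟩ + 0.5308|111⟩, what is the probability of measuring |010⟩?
0.3393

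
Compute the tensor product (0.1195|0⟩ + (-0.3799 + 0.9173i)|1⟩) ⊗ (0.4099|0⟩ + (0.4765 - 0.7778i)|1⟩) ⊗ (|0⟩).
0.04898|000⟩ + (0.05694 - 0.09295i)|010⟩ + (-0.1557 + 0.376i)|100⟩ + (0.5325 + 0.7326i)|110⟩

amp(|b₁b₂…⟩) = product of the factor amplitudes for bits b₁, b₂, …; only kets whose every factor amplitude is nonzero survive.
|000⟩: (0.1195)(0.4099)(1) = 0.04898
|010⟩: (0.1195)(0.4765 - 0.7778i)(1) = (0.05694 - 0.09295i)
|100⟩: (-0.3799 + 0.9173i)(0.4099)(1) = (-0.1557 + 0.376i)
|110⟩: (-0.3799 + 0.9173i)(0.4765 - 0.7778i)(1) = (0.5325 + 0.7326i)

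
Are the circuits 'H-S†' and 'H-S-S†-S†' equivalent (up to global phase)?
Yes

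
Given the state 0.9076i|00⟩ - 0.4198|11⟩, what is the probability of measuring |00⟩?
0.8237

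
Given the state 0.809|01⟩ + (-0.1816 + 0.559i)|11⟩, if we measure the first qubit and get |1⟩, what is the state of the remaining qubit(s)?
(-0.309 + 0.9511i)|1⟩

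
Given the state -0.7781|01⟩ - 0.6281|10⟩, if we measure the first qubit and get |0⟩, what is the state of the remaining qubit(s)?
-|1⟩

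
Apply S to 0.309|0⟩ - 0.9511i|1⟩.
0.309|0⟩ + 0.9511|1⟩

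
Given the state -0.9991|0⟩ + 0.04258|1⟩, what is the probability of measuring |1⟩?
0.001813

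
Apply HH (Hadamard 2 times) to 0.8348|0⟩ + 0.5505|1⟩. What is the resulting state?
0.8348|0⟩ + 0.5505|1⟩

H² = I, so an even number of Hadamards cancels: H^2 = I and the state is unchanged.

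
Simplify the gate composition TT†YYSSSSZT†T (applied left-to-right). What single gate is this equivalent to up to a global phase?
Z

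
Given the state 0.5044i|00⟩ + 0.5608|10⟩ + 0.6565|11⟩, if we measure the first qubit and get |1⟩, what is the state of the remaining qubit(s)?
0.6495|0⟩ + 0.7604|1⟩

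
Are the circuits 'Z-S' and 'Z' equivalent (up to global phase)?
No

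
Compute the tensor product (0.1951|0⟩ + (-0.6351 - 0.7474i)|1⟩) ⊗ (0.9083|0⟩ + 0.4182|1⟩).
0.1772|00⟩ + 0.08159|01⟩ + (-0.5769 - 0.6789i)|10⟩ + (-0.2656 - 0.3126i)|11⟩

amp(|b₁b₂…⟩) = product of the factor amplitudes for bits b₁, b₂, …; only kets whose every factor amplitude is nonzero survive.
|00⟩: (0.1951)(0.9083) = 0.1772
|01⟩: (0.1951)(0.4182) = 0.08159
|10⟩: (-0.6351 - 0.7474i)(0.9083) = (-0.5769 - 0.6789i)
|11⟩: (-0.6351 - 0.7474i)(0.4182) = (-0.2656 - 0.3126i)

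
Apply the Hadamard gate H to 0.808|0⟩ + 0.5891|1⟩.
0.9879|0⟩ + 0.1548|1⟩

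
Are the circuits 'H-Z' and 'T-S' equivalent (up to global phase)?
No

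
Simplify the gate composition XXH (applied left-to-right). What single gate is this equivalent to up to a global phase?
H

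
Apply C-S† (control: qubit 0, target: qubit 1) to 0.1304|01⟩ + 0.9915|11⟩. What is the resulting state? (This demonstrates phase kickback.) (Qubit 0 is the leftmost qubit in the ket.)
0.1304|01⟩ - 0.9915i|11⟩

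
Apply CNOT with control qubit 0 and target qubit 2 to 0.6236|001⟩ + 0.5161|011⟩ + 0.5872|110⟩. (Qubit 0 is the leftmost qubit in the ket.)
0.6236|001⟩ + 0.5161|011⟩ + 0.5872|111⟩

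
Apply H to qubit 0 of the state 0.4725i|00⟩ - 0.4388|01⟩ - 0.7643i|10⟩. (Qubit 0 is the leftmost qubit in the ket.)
-0.2063i|00⟩ - 0.3103|01⟩ + 0.8745i|10⟩ - 0.3103|11⟩

H on qubit 0 mixes each pair of kets that differ only in qubit 0: amplitudes (a, b) of (|…0…⟩, |…1…⟩) become ((a + b)/√2, (a − b)/√2). Kets absent from the input have amplitude 0.
(|00⟩, |10⟩): (a, b) = (0.4725i, -0.7643i) → (-0.2063i, 0.8745i)
(|01⟩, |11⟩): (a, b) = (-0.4388, 0) → (-0.3103, -0.3103)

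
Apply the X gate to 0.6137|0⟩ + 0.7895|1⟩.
0.7895|0⟩ + 0.6137|1⟩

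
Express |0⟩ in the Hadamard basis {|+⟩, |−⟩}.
1/√2|+⟩ + 1/√2|−⟩

With |ψ⟩ = α|0⟩ + β|1⟩, the Hadamard-basis coefficients are ⟨+|ψ⟩ = (α + β)/√2 and ⟨−|ψ⟩ = (α − β)/√2.
Here α = 1, β = 0: (α + β)/√2 = 1/√2, (α − β)/√2 = 1/√2.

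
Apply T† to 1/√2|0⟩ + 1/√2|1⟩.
1/√2|0⟩ + (1/2 - (1/2)i)|1⟩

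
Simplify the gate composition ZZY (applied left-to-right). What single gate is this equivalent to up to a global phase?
Y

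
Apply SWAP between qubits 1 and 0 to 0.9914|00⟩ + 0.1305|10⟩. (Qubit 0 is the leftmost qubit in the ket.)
0.9914|00⟩ + 0.1305|01⟩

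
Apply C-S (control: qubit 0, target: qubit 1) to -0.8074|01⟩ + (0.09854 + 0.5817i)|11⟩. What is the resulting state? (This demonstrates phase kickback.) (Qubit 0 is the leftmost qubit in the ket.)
-0.8074|01⟩ + (-0.5817 + 0.09854i)|11⟩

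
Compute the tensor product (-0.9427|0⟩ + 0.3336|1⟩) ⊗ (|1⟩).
-0.9427|01⟩ + 0.3336|11⟩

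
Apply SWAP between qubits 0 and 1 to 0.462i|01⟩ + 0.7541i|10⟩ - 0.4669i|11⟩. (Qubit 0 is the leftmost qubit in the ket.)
0.7541i|01⟩ + 0.462i|10⟩ - 0.4669i|11⟩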